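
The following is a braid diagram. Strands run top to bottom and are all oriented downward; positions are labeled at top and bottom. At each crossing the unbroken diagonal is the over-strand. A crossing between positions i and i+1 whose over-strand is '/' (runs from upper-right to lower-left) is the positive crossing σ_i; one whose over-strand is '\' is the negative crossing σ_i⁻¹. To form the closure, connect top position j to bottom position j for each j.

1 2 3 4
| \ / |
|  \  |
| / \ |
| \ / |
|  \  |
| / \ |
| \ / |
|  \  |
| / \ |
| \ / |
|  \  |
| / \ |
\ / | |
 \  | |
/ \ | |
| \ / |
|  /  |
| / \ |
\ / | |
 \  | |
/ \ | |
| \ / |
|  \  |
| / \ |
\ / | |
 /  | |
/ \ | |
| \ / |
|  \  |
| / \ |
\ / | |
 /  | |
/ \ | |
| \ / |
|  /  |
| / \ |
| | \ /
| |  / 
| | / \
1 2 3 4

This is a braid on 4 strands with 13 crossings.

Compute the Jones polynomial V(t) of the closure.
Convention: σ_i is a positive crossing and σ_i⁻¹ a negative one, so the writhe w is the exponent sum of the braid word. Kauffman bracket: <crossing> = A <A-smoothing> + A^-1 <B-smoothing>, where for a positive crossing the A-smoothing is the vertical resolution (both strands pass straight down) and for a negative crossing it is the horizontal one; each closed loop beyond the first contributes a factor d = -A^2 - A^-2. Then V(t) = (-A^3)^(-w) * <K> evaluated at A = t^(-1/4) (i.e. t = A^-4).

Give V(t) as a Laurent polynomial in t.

-1 + 3*t^-1 - 3*t^-2 + 5*t^-3 - 5*t^-4 + 4*t^-5 - 3*t^-6 + 2*t^-7 - t^-8

Derivation:
Reading the diagram top to bottom ('/'-over between positions i,i+1 = s_i, '\'-over = s_i^-1): braid word = s2^-1 s2^-1 s2^-1 s2^-1 s1^-1 s2 s1^-1 s2^-1 s1 s2^-1 s1 s2 s3.
The presented braid s2^-1 s2^-1 s2^-1 s2^-1 s1^-1 s2 s1^-1 s2^-1 s1 s2^-1 s1 s2 s3 on 4 strands reduces by inverse Markov moves (closure unchanged at each step):
  Destabilize: the word has the form β·s3 where s3 occurs only as the final letter (β ∈ B_3); drop it and the last strand → 3 strands.
  Deconjugate: the word is γ·β·γ⁻¹ with γ = s2^-1 (prefix) and γ⁻¹ = s2 (suffix); strip both.
Reduced to β = s2^-1 s2^-1 s2^-1 s1^-1 s2 s1^-1 s2^-1 s1 s2^-1 s1 on 3 strands, 10 crossings.
Compute on β:
Braid: s2^-1 s2^-1 s2^-1 s1^-1 s2 s1^-1 s2^-1 s1 s2^-1 s1 on 3 strands, 10 crossings.
Writhe w = (#positive) - (#negative) = 3 - 7 = -4.
Computing the Kauffman bracket via state sum. There are 2^10 = 1024 states.
For each crossing: s=0 is the vertical smoothing, s=1 horizontal. Crossing k contributes A^(sign_k * (1 - 2*s_k)); loop factor d = -A^2 - A^-2.
Tabulate the states by total A-exponent and number of loops L (A-exp: L × count):
  A^10: L=6 ×1
  A^8: L=5 ×10
  A^6: L=4 ×41, L=6 ×4
  A^4: L=3 ×88, L=5 ×31, L=7 ×1
  A^2: L=2 ×102, L=4 ×99, L=6 ×9
  A^0: L=1 ×54, L=3 ×162, L=5 ×36
  A^-2: L=2 ×134, L=4 ×74, L=6 ×2
  A^-4: L=1 ×30, L=3 ×82, L=5 ×8
  A^-6: L=2 ×32, L=4 ×13
  A^-8: L=1 ×3, L=3 ×7
  A^-10: L=2 ×1
Each group contributes A^e * Σ count * d^(L-1):
Powers of d = -A^2 - A^-2: d^2 = A^4 + 2 + A^-4; d^3 = -A^6 - 3*A^2 - 3*A^-2 - A^-6; d^4 = A^8 + 4*A^4 + 6 + 4*A^-4 + A^-8; d^5 = -A^10 - 5*A^6 - 10*A^2 - 10*A^-2 - 5*A^-6 - A^-10; d^6 = A^12 + 6*A^8 + 15*A^4 + 20 + 15*A^-4 + 6*A^-8 + A^-12.
  A^10 * (d^5) = -A^20 - 5*A^16 - 10*A^12 - 10*A^8 - 5*A^4 - 1
  A^8 * (10*d^4) = 10*A^16 + 40*A^12 + 60*A^8 + 40*A^4 + 10
  A^6 * (41*d^3 + 4*d^5) = -4*A^16 - 61*A^12 - 163*A^8 - 163*A^4 - 61 - 4*A^-4
  A^4 * (88*d^2 + 31*d^4 + d^6) = A^16 + 37*A^12 + 227*A^8 + 382*A^4 + 227 + 37*A^-4 + A^-8
  A^2 * (102*d + 99*d^3 + 9*d^5) = -9*A^12 - 144*A^8 - 489*A^4 - 489 - 144*A^-4 - 9*A^-8
  A^0 * (54 + 162*d^2 + 36*d^4) = 36*A^8 + 306*A^4 + 594 + 306*A^-4 + 36*A^-8
  A^-2 * (134*d + 74*d^3 + 2*d^5) = -2*A^8 - 84*A^4 - 376 - 376*A^-4 - 84*A^-8 - 2*A^-12
  A^-4 * (30 + 82*d^2 + 8*d^4) = 8*A^4 + 114 + 242*A^-4 + 114*A^-8 + 8*A^-12
  A^-6 * (32*d + 13*d^3) = -13 - 71*A^-4 - 71*A^-8 - 13*A^-12
  A^-8 * (3 + 7*d^2) = 7*A^-4 + 17*A^-8 + 7*A^-12
  A^-10 * (d) = -A^-8 - A^-12
Summing the groups: <K> = -A^20 + 2*A^16 - 3*A^12 + 4*A^8 - 5*A^4 + 5 - 3*A^-4 + 3*A^-8 - A^-12
Normalise by the writhe: (-A^3)^(-w) = (-A^3)^(4) = A^12, so f(A) = A^12 * <K> = -A^32 + 2*A^28 - 3*A^24 + 4*A^20 - 5*A^16 + 5*A^12 - 3*A^8 + 3*A^4 - 1.
Substitute A = t^(-1/4), i.e. A^e → t^(-e/4): V(t) = -1 + 3*t^-1 - 3*t^-2 + 5*t^-3 - 5*t^-4 + 4*t^-5 - 3*t^-6 + 2*t^-7 - t^-8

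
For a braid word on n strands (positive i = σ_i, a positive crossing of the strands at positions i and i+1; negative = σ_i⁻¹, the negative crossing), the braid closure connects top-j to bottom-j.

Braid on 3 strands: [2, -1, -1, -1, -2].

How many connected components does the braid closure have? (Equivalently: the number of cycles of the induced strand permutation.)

Track the strand permutation on 3 strands, starting from identity.
  step 1: s2 swaps positions 2,3 -> [1 3 2]
  step 2: s1^-1 swaps positions 1,2 -> [3 1 2]
  step 3: s1^-1 swaps positions 1,2 -> [1 3 2]
  step 4: s1^-1 swaps positions 1,2 -> [3 1 2]
  step 5: s2^-1 swaps positions 2,3 -> [3 2 1]
Final permutation (position -> original strand): [3 2 1]
Closure components = cycle count of this permutation = 2.

Answer: 2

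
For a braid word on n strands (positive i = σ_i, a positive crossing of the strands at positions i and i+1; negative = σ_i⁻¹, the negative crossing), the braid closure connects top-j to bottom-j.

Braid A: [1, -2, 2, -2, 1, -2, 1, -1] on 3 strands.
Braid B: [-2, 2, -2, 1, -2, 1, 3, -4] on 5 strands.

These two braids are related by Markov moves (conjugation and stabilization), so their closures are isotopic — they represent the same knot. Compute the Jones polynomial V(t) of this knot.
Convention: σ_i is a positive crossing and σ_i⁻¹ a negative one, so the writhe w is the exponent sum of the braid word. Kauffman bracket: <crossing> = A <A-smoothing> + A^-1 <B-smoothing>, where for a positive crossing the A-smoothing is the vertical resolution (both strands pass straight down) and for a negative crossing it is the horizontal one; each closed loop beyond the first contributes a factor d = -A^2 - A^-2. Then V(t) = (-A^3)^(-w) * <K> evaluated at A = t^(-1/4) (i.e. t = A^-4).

t^2 - t + 1 - t^-1 + t^-2

Derivation:
Markov-equivalent braids have isotopic closures, hence identical knot invariants. Strip the Markov moves from each word to reach a common short braid β, then compute V(t) once on β.
Braid A: s1 s2^-1 s2 s2^-1 s1 s2^-1 s1 s1^-1 on 3 strands reduces by inverse Markov moves (closure unchanged at each step):
  Deconjugate: the word is γ·β·γ⁻¹ with γ = s1 (prefix) and γ⁻¹ = s1^-1 (suffix); strip both.
Reduced to β = s2^-1 s2 s2^-1 s1 s2^-1 s1 on 3 strands, 6 crossings.
Braid B: s2^-1 s2 s2^-1 s1 s2^-1 s1 s3 s4^-1 on 5 strands reduces by inverse Markov moves (closure unchanged at each step):
  Destabilize: the word has the form β·s4^-1 where s4^-1 occurs only as the final letter (β ∈ B_4); drop it and the last strand → 4 strands.
  Destabilize: the word has the form β·s3 where s3 occurs only as the final letter (β ∈ B_3); drop it and the last strand → 3 strands.
Reduced to β = s2^-1 s2 s2^-1 s1 s2^-1 s1 on 3 strands, 6 crossings.
Both give the same β = s2^-1 s2 s2^-1 s1 s2^-1 s1 on 3 strands, so one state sum suffices:
First cancel adjacent σ_i σ_i⁻¹ pairs (Reidemeister II — same braid, same closure): s2^-1 s2 s2^-1 s1 s2^-1 s1 → s2^-1 s1 s2^-1 s1.
Braid: s2^-1 s1 s2^-1 s1 on 3 strands, 4 crossings.
Writhe w = (#positive) - (#negative) = 2 - 2 = 0.
Computing the Kauffman bracket via state sum. There are 2^4 = 16 states.
Each crossing splits two ways (0=vertical, 1=horizontal). The state's weight is A^(#A-smoothings - #B-smoothings) * d^(loops - 1).
  state 0000: A-exp=+0, loops=3, term = A^0 * d^2
  state 0001: A-exp=-2, loops=2, term = A^-2 * d^1
  state 0010: A-exp=+2, loops=2, term = A^2 * d^1
  state 0011: A-exp=+0, loops=1, term = A^0 * d^0
  state 0100: A-exp=-2, loops=2, term = A^-2 * d^1
  state 0101: A-exp=-4, loops=3, term = A^-4 * d^2
  state 0110: A-exp=+0, loops=1, term = A^0 * d^0
  state 0111: A-exp=-2, loops=2, term = A^-2 * d^1
  state 1000: A-exp=+2, loops=2, term = A^2 * d^1
  state 1001: A-exp=+0, loops=1, term = A^0 * d^0
  state 1010: A-exp=+4, loops=3, term = A^4 * d^2
  state 1011: A-exp=+2, loops=2, term = A^2 * d^1
  state 1100: A-exp=+0, loops=1, term = A^0 * d^0
  state 1101: A-exp=-2, loops=2, term = A^-2 * d^1
  state 1110: A-exp=+2, loops=2, term = A^2 * d^1
  state 1111: A-exp=+0, loops=1, term = A^0 * d^0
Collect the terms by A-exponent (count of states per loop number):
Powers of d = -A^2 - A^-2: d^2 = A^4 + 2 + A^-4.
  A^4 * (d^2) = A^8 + 2*A^4 + 1
  A^2 * (4*d) = -4*A^4 - 4
  A^0 * (5 + d^2) = A^4 + 7 + A^-4
  A^-2 * (4*d) = -4 - 4*A^-4
  A^-4 * (d^2) = 1 + 2*A^-4 + A^-8
Summing the groups: <K> = A^8 - A^4 + 1 - A^-4 + A^-8
Normalise by the writhe: (-A^3)^(-w) = (-A^3)^(0) = 1, so f(A) = 1 * <K> = A^8 - A^4 + 1 - A^-4 + A^-8.
Substitute A = t^(-1/4), i.e. A^e → t^(-e/4): V(t) = t^2 - t + 1 - t^-1 + t^-2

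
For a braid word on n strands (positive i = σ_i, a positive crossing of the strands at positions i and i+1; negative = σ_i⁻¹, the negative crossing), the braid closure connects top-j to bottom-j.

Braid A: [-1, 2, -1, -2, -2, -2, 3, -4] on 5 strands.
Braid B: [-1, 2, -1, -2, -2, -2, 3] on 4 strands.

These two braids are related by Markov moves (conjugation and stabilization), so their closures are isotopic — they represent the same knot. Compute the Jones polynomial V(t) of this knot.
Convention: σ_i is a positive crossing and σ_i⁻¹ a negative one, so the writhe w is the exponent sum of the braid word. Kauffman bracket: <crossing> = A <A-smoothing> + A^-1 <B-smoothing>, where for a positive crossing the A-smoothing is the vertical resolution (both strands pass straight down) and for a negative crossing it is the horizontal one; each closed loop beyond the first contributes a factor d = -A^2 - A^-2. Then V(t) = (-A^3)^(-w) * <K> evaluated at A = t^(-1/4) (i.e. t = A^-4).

t^-1 - t^-2 + 2*t^-3 - t^-4 + t^-5 - t^-6

Derivation:
Markov-equivalent braids have isotopic closures, hence identical knot invariants. Strip the Markov moves from each word to reach a common short braid β, then compute V(t) once on β.
Braid A: s1^-1 s2 s1^-1 s2^-1 s2^-1 s2^-1 s3 s4^-1 on 5 strands reduces by inverse Markov moves (closure unchanged at each step):
  Destabilize: the word has the form β·s4^-1 where s4^-1 occurs only as the final letter (β ∈ B_4); drop it and the last strand → 4 strands.
  Destabilize: the word has the form β·s3 where s3 occurs only as the final letter (β ∈ B_3); drop it and the last strand → 3 strands.
Reduced to β = s1^-1 s2 s1^-1 s2^-1 s2^-1 s2^-1 on 3 strands, 6 crossings.
Braid B: s1^-1 s2 s1^-1 s2^-1 s2^-1 s2^-1 s3 on 4 strands reduces by inverse Markov moves (closure unchanged at each step):
  Destabilize: the word has the form β·s3 where s3 occurs only as the final letter (β ∈ B_3); drop it and the last strand → 3 strands.
Reduced to β = s1^-1 s2 s1^-1 s2^-1 s2^-1 s2^-1 on 3 strands, 6 crossings.
Both give the same β = s1^-1 s2 s1^-1 s2^-1 s2^-1 s2^-1 on 3 strands, so one state sum suffices:
Braid: s1^-1 s2 s1^-1 s2^-1 s2^-1 s2^-1 on 3 strands, 6 crossings.
Writhe w = (#positive) - (#negative) = 1 - 5 = -4.
State-sum expansion of <K>. There are 2^6 = 64 states.
Each crossing splits two ways (0=vertical, 1=horizontal). The state's weight is A^(#A-smoothings - #B-smoothings) * d^(loops - 1).
Tabulate the states by total A-exponent and number of loops L (A-exp: L × count):
  A^6: L=4 ×1
  A^4: L=3 ×6
  A^2: L=2 ×12, L=4 ×3
  A^0: L=1 ×9, L=3 ×10, L=5 ×1
  A^-2: L=2 ×12, L=4 ×3
  A^-4: L=1 ×2, L=3 ×4
  A^-6: L=2 ×1
Each group contributes A^e * Σ count * d^(L-1):
Powers of d = -A^2 - A^-2: d^2 = A^4 + 2 + A^-4; d^3 = -A^6 - 3*A^2 - 3*A^-2 - A^-6; d^4 = A^8 + 4*A^4 + 6 + 4*A^-4 + A^-8.
  A^6 * (d^3) = -A^12 - 3*A^8 - 3*A^4 - 1
  A^4 * (6*d^2) = 6*A^8 + 12*A^4 + 6
  A^2 * (12*d + 3*d^3) = -3*A^8 - 21*A^4 - 21 - 3*A^-4
  A^0 * (9 + 10*d^2 + d^4) = A^8 + 14*A^4 + 35 + 14*A^-4 + A^-8
  A^-2 * (12*d + 3*d^3) = -3*A^4 - 21 - 21*A^-4 - 3*A^-8
  A^-4 * (2 + 4*d^2) = 4 + 10*A^-4 + 4*A^-8
  A^-6 * (d) = -A^-4 - A^-8
Summing the groups: <K> = -A^12 + A^8 - A^4 + 2 - A^-4 + A^-8
Normalise by the writhe: (-A^3)^(-w) = (-A^3)^(4) = A^12, so f(A) = A^12 * <K> = -A^24 + A^20 - A^16 + 2*A^12 - A^8 + A^4.
Substitute A = t^(-1/4), i.e. A^e → t^(-e/4): V(t) = t^-1 - t^-2 + 2*t^-3 - t^-4 + t^-5 - t^-6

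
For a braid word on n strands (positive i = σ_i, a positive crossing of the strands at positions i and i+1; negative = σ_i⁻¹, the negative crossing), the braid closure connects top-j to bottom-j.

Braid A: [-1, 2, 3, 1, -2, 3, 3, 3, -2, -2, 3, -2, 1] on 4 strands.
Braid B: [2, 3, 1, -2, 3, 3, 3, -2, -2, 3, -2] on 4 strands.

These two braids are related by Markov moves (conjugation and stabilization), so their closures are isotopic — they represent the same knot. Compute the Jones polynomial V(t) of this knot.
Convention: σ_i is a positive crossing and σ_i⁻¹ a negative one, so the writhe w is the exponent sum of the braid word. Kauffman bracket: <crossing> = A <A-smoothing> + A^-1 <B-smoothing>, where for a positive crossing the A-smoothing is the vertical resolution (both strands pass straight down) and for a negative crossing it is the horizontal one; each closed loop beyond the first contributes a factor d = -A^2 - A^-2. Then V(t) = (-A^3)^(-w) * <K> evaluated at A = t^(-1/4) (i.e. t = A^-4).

Markov-equivalent braids have isotopic closures, hence identical knot invariants. Strip the Markov moves from each word to reach a common short braid β, then compute V(t) once on β.
Braid A: s1^-1 s2 s3 s1 s2^-1 s3 s3 s3 s2^-1 s2^-1 s3 s2^-1 s1 on 4 strands reduces by inverse Markov moves (closure unchanged at each step):
  Deconjugate: the word is γ·β·γ⁻¹ with γ = s1^-1 (prefix) and γ⁻¹ = s1 (suffix); strip both.
  Deconjugate: the word is γ·β·γ⁻¹ with γ = s2 (prefix) and γ⁻¹ = s2^-1 (suffix); strip both.
Reduced to β = s3 s1 s2^-1 s3 s3 s3 s2^-1 s2^-1 s3 on 4 strands, 9 crossings.
Braid B: s2 s3 s1 s2^-1 s3 s3 s3 s2^-1 s2^-1 s3 s2^-1 on 4 strands reduces by inverse Markov moves (closure unchanged at each step):
  Deconjugate: the word is γ·β·γ⁻¹ with γ = s2 (prefix) and γ⁻¹ = s2^-1 (suffix); strip both.
Reduced to β = s3 s1 s2^-1 s3 s3 s3 s2^-1 s2^-1 s3 on 4 strands, 9 crossings.
Both give the same β = s3 s1 s2^-1 s3 s3 s3 s2^-1 s2^-1 s3 on 4 strands, so one state sum suffices:
Braid: s3 s1 s2^-1 s3 s3 s3 s2^-1 s2^-1 s3 on 4 strands, 9 crossings.
Writhe w = (#positive) - (#negative) = 6 - 3 = 3.
Computing the Kauffman bracket via state sum. There are 2^9 = 512 states.
For each crossing: s=0 is the vertical smoothing, s=1 horizontal. Crossing k contributes A^(sign_k * (1 - 2*s_k)); loop factor d = -A^2 - A^-2.
Tabulate the states by total A-exponent and number of loops L (A-exp: L × count):
  A^9: L=5 ×1
  A^7: L=4 ×9
  A^5: L=3 ×32, L=5 ×4
  A^3: L=2 ×51, L=4 ×32, L=6 ×1
  A^1: L=1 ×27, L=3 ×81, L=5 ×18
  A^-1: L=2 ×53, L=4 ×67, L=6 ×6
  A^-3: L=3 ×50, L=5 ×33, L=7 ×1
  A^-5: L=4 ×27, L=6 ×9
  A^-7: L=5 ×8, L=7 ×1
  A^-9: L=6 ×1
Each group contributes A^e * Σ count * d^(L-1):
Powers of d = -A^2 - A^-2: d^2 = A^4 + 2 + A^-4; d^3 = -A^6 - 3*A^2 - 3*A^-2 - A^-6; d^4 = A^8 + 4*A^4 + 6 + 4*A^-4 + A^-8; d^5 = -A^10 - 5*A^6 - 10*A^2 - 10*A^-2 - 5*A^-6 - A^-10; d^6 = A^12 + 6*A^8 + 15*A^4 + 20 + 15*A^-4 + 6*A^-8 + A^-12.
  A^9 * (d^4) = A^17 + 4*A^13 + 6*A^9 + 4*A^5 + A
  A^7 * (9*d^3) = -9*A^13 - 27*A^9 - 27*A^5 - 9*A
  A^5 * (32*d^2 + 4*d^4) = 4*A^13 + 48*A^9 + 88*A^5 + 48*A + 4*A^-3
  A^3 * (51*d + 32*d^3 + d^5) = -A^13 - 37*A^9 - 157*A^5 - 157*A - 37*A^-3 - A^-7
  A^1 * (27 + 81*d^2 + 18*d^4) = 18*A^9 + 153*A^5 + 297*A + 153*A^-3 + 18*A^-7
  A^-1 * (53*d + 67*d^3 + 6*d^5) = -6*A^9 - 97*A^5 - 314*A - 314*A^-3 - 97*A^-7 - 6*A^-11
  A^-3 * (50*d^2 + 33*d^4 + d^6) = A^9 + 39*A^5 + 197*A + 318*A^-3 + 197*A^-7 + 39*A^-11 + A^-15
  A^-5 * (27*d^3 + 9*d^5) = -9*A^5 - 72*A - 171*A^-3 - 171*A^-7 - 72*A^-11 - 9*A^-15
  A^-7 * (8*d^4 + d^6) = A^5 + 14*A + 47*A^-3 + 68*A^-7 + 47*A^-11 + 14*A^-15 + A^-19
  A^-9 * (d^5) = -A - 5*A^-3 - 10*A^-7 - 10*A^-11 - 5*A^-15 - A^-19
Summing the groups: <K> = A^17 - 2*A^13 + 3*A^9 - 5*A^5 + 4*A - 5*A^-3 + 4*A^-7 - 2*A^-11 + A^-15
Normalise by the writhe: (-A^3)^(-w) = (-A^3)^(-3) = -A^-9, so f(A) = -A^-9 * <K> = -A^8 + 2*A^4 - 3 + 5*A^-4 - 4*A^-8 + 5*A^-12 - 4*A^-16 + 2*A^-20 - A^-24.
Substitute A = t^(-1/4), i.e. A^e → t^(-e/4): V(t) = -t^6 + 2*t^5 - 4*t^4 + 5*t^3 - 4*t^2 + 5*t - 3 + 2*t^-1 - t^-2

Answer: -t^6 + 2*t^5 - 4*t^4 + 5*t^3 - 4*t^2 + 5*t - 3 + 2*t^-1 - t^-2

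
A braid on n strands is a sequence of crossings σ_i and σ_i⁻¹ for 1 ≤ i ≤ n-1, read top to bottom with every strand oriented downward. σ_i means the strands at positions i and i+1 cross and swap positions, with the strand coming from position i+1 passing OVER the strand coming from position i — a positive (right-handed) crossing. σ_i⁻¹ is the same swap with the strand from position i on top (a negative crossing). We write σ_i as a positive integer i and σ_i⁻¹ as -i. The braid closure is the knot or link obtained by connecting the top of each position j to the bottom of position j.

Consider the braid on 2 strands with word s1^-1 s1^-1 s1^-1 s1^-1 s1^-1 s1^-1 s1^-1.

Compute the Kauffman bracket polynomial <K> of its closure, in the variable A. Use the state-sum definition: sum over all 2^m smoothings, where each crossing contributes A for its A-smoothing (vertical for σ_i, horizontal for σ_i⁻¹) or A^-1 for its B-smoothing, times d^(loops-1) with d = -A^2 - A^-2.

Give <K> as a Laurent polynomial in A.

A^19 - A^15 + A^11 - A^7 + A^3 - A^-1 - A^-9

Derivation:
Braid: s1^-1 s1^-1 s1^-1 s1^-1 s1^-1 s1^-1 s1^-1 on 2 strands, 7 crossings.
Writhe w = (#positive) - (#negative) = 0 - 7 = -7.
Computing the Kauffman bracket via state sum. There are 2^7 = 128 states.
For each crossing: s=0 is the vertical smoothing, s=1 horizontal. Crossing k contributes A^(sign_k * (1 - 2*s_k)); loop factor d = -A^2 - A^-2.
Tabulate the states by total A-exponent and number of loops L (A-exp: L × count):
  A^7: L=7 ×1
  A^5: L=6 ×7
  A^3: L=5 ×21
  A^1: L=4 ×35
  A^-1: L=3 ×35
  A^-3: L=2 ×21
  A^-5: L=1 ×7
  A^-7: L=2 ×1
Each group contributes A^e * Σ count * d^(L-1):
Powers of d = -A^2 - A^-2: d^2 = A^4 + 2 + A^-4; d^3 = -A^6 - 3*A^2 - 3*A^-2 - A^-6; d^4 = A^8 + 4*A^4 + 6 + 4*A^-4 + A^-8; d^5 = -A^10 - 5*A^6 - 10*A^2 - 10*A^-2 - 5*A^-6 - A^-10; d^6 = A^12 + 6*A^8 + 15*A^4 + 20 + 15*A^-4 + 6*A^-8 + A^-12.
  A^7 * (d^6) = A^19 + 6*A^15 + 15*A^11 + 20*A^7 + 15*A^3 + 6*A^-1 + A^-5
  A^5 * (7*d^5) = -7*A^15 - 35*A^11 - 70*A^7 - 70*A^3 - 35*A^-1 - 7*A^-5
  A^3 * (21*d^4) = 21*A^11 + 84*A^7 + 126*A^3 + 84*A^-1 + 21*A^-5
  A^1 * (35*d^3) = -35*A^7 - 105*A^3 - 105*A^-1 - 35*A^-5
  A^-1 * (35*d^2) = 35*A^3 + 70*A^-1 + 35*A^-5
  A^-3 * (21*d) = -21*A^-1 - 21*A^-5
  A^-5 * (7) = 7*A^-5
  A^-7 * (d) = -A^-5 - A^-9
Summing the groups: <K> = A^19 - A^15 + A^11 - A^7 + A^3 - A^-1 - A^-9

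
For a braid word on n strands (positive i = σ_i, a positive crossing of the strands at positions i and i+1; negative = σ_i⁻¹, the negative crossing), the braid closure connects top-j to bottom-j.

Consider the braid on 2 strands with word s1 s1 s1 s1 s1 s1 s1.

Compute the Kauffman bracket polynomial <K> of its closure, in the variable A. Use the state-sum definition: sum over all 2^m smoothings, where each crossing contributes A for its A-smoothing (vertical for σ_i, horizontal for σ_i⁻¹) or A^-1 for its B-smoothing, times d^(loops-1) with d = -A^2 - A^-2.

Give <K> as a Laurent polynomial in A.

-A^9 - A + A^-3 - A^-7 + A^-11 - A^-15 + A^-19

Derivation:
Braid: s1 s1 s1 s1 s1 s1 s1 on 2 strands, 7 crossings.
Writhe w = (#positive) - (#negative) = 7 - 0 = 7.
Computing the Kauffman bracket via state sum. There are 2^7 = 128 states.
For each crossing: s=0 is the vertical smoothing, s=1 horizontal. Crossing k contributes A^(sign_k * (1 - 2*s_k)); loop factor d = -A^2 - A^-2.
Tabulate the states by total A-exponent and number of loops L (A-exp: L × count):
  A^7: L=2 ×1
  A^5: L=1 ×7
  A^3: L=2 ×21
  A^1: L=3 ×35
  A^-1: L=4 ×35
  A^-3: L=5 ×21
  A^-5: L=6 ×7
  A^-7: L=7 ×1
Each group contributes A^e * Σ count * d^(L-1):
Powers of d = -A^2 - A^-2: d^2 = A^4 + 2 + A^-4; d^3 = -A^6 - 3*A^2 - 3*A^-2 - A^-6; d^4 = A^8 + 4*A^4 + 6 + 4*A^-4 + A^-8; d^5 = -A^10 - 5*A^6 - 10*A^2 - 10*A^-2 - 5*A^-6 - A^-10; d^6 = A^12 + 6*A^8 + 15*A^4 + 20 + 15*A^-4 + 6*A^-8 + A^-12.
  A^7 * (d) = -A^9 - A^5
  A^5 * (7) = 7*A^5
  A^3 * (21*d) = -21*A^5 - 21*A
  A^1 * (35*d^2) = 35*A^5 + 70*A + 35*A^-3
  A^-1 * (35*d^3) = -35*A^5 - 105*A - 105*A^-3 - 35*A^-7
  A^-3 * (21*d^4) = 21*A^5 + 84*A + 126*A^-3 + 84*A^-7 + 21*A^-11
  A^-5 * (7*d^5) = -7*A^5 - 35*A - 70*A^-3 - 70*A^-7 - 35*A^-11 - 7*A^-15
  A^-7 * (d^6) = A^5 + 6*A + 15*A^-3 + 20*A^-7 + 15*A^-11 + 6*A^-15 + A^-19
Summing the groups: <K> = -A^9 - A + A^-3 - A^-7 + A^-11 - A^-15 + A^-19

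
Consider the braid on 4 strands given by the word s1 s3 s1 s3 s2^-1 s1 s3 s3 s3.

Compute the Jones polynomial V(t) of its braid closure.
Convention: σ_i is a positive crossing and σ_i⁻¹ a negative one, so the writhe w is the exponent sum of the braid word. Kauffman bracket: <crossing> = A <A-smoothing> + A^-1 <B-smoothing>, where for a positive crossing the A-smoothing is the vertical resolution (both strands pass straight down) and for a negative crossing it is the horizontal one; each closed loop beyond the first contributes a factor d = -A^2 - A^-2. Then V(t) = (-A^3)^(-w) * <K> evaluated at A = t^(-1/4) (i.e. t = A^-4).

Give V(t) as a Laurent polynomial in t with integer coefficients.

Braid: s1 s3 s1 s3 s2^-1 s1 s3 s3 s3 on 4 strands, 9 crossings.
Writhe w = (#positive) - (#negative) = 8 - 1 = 7.
Computing the Kauffman bracket via state sum. There are 2^9 = 512 states.
Each crossing splits two ways (0=vertical, 1=horizontal). The state's weight is A^(#A-smoothings - #B-smoothings) * d^(loops - 1).
Tabulate the states by total A-exponent and number of loops L (A-exp: L × count):
  A^9: L=3 ×1
  A^7: L=2 ×8, L=4 ×1
  A^5: L=1 ×15, L=3 ×21
  A^3: L=2 ×60, L=4 ×24
  A^1: L=3 ×110, L=5 ×16
  A^-1: L=4 ×120, L=6 ×6
  A^-3: L=5 ×83, L=7 ×1
  A^-5: L=6 ×36
  A^-7: L=7 ×9
  A^-9: L=8 ×1
Each group contributes A^e * Σ count * d^(L-1):
Powers of d = -A^2 - A^-2: d^2 = A^4 + 2 + A^-4; d^3 = -A^6 - 3*A^2 - 3*A^-2 - A^-6; d^4 = A^8 + 4*A^4 + 6 + 4*A^-4 + A^-8; d^5 = -A^10 - 5*A^6 - 10*A^2 - 10*A^-2 - 5*A^-6 - A^-10; d^6 = A^12 + 6*A^8 + 15*A^4 + 20 + 15*A^-4 + 6*A^-8 + A^-12; d^7 = -A^14 - 7*A^10 - 21*A^6 - 35*A^2 - 35*A^-2 - 21*A^-6 - 7*A^-10 - A^-14.
  A^9 * (d^2) = A^13 + 2*A^9 + A^5
  A^7 * (8*d + d^3) = -A^13 - 11*A^9 - 11*A^5 - A
  A^5 * (15 + 21*d^2) = 21*A^9 + 57*A^5 + 21*A
  A^3 * (60*d + 24*d^3) = -24*A^9 - 132*A^5 - 132*A - 24*A^-3
  A^1 * (110*d^2 + 16*d^4) = 16*A^9 + 174*A^5 + 316*A + 174*A^-3 + 16*A^-7
  A^-1 * (120*d^3 + 6*d^5) = -6*A^9 - 150*A^5 - 420*A - 420*A^-3 - 150*A^-7 - 6*A^-11
  A^-3 * (83*d^4 + d^6) = A^9 + 89*A^5 + 347*A + 518*A^-3 + 347*A^-7 + 89*A^-11 + A^-15
  A^-5 * (36*d^5) = -36*A^5 - 180*A - 360*A^-3 - 360*A^-7 - 180*A^-11 - 36*A^-15
  A^-7 * (9*d^6) = 9*A^5 + 54*A + 135*A^-3 + 180*A^-7 + 135*A^-11 + 54*A^-15 + 9*A^-19
  A^-9 * (d^7) = -A^5 - 7*A - 21*A^-3 - 35*A^-7 - 35*A^-11 - 21*A^-15 - 7*A^-19 - A^-23
Summing the groups: <K> = -A^9 - 2*A + 2*A^-3 - 2*A^-7 + 3*A^-11 - 2*A^-15 + 2*A^-19 - A^-23
Normalise by the writhe: (-A^3)^(-w) = (-A^3)^(-7) = -A^-21, so f(A) = -A^-21 * <K> = A^-12 + 2*A^-20 - 2*A^-24 + 2*A^-28 - 3*A^-32 + 2*A^-36 - 2*A^-40 + A^-44.
Substitute A = t^(-1/4), i.e. A^e → t^(-e/4): V(t) = t^11 - 2*t^10 + 2*t^9 - 3*t^8 + 2*t^7 - 2*t^6 + 2*t^5 + t^3

Answer: t^11 - 2*t^10 + 2*t^9 - 3*t^8 + 2*t^7 - 2*t^6 + 2*t^5 + t^3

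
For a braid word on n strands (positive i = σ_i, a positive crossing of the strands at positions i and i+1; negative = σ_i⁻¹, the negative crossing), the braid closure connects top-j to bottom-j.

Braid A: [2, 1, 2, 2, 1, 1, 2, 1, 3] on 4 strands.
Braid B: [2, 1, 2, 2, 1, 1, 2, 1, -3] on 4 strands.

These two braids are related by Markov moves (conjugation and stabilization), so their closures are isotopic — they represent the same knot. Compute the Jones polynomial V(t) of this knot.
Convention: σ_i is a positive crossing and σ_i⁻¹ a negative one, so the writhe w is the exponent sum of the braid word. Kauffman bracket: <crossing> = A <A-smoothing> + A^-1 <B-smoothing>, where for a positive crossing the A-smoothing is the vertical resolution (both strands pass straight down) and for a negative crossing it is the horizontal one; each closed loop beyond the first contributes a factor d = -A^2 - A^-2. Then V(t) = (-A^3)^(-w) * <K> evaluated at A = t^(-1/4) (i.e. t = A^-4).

Markov-equivalent braids have isotopic closures, hence identical knot invariants. Strip the Markov moves from each word to reach a common short braid β, then compute V(t) once on β.
Braid A: s2 s1 s2 s2 s1 s1 s2 s1 s3 on 4 strands reduces by inverse Markov moves (closure unchanged at each step):
  Destabilize: the word has the form β·s3 where s3 occurs only as the final letter (β ∈ B_3); drop it and the last strand → 3 strands.
Reduced to β = s2 s1 s2 s2 s1 s1 s2 s1 on 3 strands, 8 crossings.
Braid B: s2 s1 s2 s2 s1 s1 s2 s1 s3^-1 on 4 strands reduces by inverse Markov moves (closure unchanged at each step):
  Destabilize: the word has the form β·s3^-1 where s3^-1 occurs only as the final letter (β ∈ B_3); drop it and the last strand → 3 strands.
Reduced to β = s2 s1 s2 s2 s1 s1 s2 s1 on 3 strands, 8 crossings.
Both give the same β = s2 s1 s2 s2 s1 s1 s2 s1 on 3 strands, so one state sum suffices:
Braid: s2 s1 s2 s2 s1 s1 s2 s1 on 3 strands, 8 crossings.
Writhe w = (#positive) - (#negative) = 8 - 0 = 8.
Computing the Kauffman bracket via state sum. There are 2^8 = 256 states.
Smooth each crossing (0=||, 1=⌣⌢); contribution A^(Σ sign_k(1-2s_k)) * d^(L-1).
Tabulate the states by total A-exponent and number of loops L (A-exp: L × count):
  A^8: L=3 ×1
  A^6: L=2 ×8
  A^4: L=1 ×16, L=3 ×12
  A^2: L=2 ×48, L=4 ×8
  A^0: L=1 ×17, L=3 ×51, L=5 ×2
  A^-2: L=2 ×34, L=4 ×22
  A^-4: L=1 ×4, L=3 ×21, L=5 ×3
  A^-6: L=2 ×4, L=4 ×4
  A^-8: L=3 ×1
Each group contributes A^e * Σ count * d^(L-1):
Powers of d = -A^2 - A^-2: d^2 = A^4 + 2 + A^-4; d^3 = -A^6 - 3*A^2 - 3*A^-2 - A^-6; d^4 = A^8 + 4*A^4 + 6 + 4*A^-4 + A^-8.
  A^8 * (d^2) = A^12 + 2*A^8 + A^4
  A^6 * (8*d) = -8*A^8 - 8*A^4
  A^4 * (16 + 12*d^2) = 12*A^8 + 40*A^4 + 12
  A^2 * (48*d + 8*d^3) = -8*A^8 - 72*A^4 - 72 - 8*A^-4
  A^0 * (17 + 51*d^2 + 2*d^4) = 2*A^8 + 59*A^4 + 131 + 59*A^-4 + 2*A^-8
  A^-2 * (34*d + 22*d^3) = -22*A^4 - 100 - 100*A^-4 - 22*A^-8
  A^-4 * (4 + 21*d^2 + 3*d^4) = 3*A^4 + 33 + 64*A^-4 + 33*A^-8 + 3*A^-12
  A^-6 * (4*d + 4*d^3) = -4 - 16*A^-4 - 16*A^-8 - 4*A^-12
  A^-8 * (d^2) = A^-4 + 2*A^-8 + A^-12
Summing the groups: <K> = A^12 + A^4 - A^-8
Normalise by the writhe: (-A^3)^(-w) = (-A^3)^(-8) = A^-24, so f(A) = A^-24 * <K> = A^-12 + A^-20 - A^-32.
Substitute A = t^(-1/4), i.e. A^e → t^(-e/4): V(t) = -t^8 + t^5 + t^3

Answer: -t^8 + t^5 + t^3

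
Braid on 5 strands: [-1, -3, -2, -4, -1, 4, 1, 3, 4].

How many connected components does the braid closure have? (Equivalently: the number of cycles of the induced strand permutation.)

Track the strand permutation on 5 strands, starting from identity.
  step 1: s1^-1 swaps positions 1,2 -> [2 1 3 4 5]
  step 2: s3^-1 swaps positions 3,4 -> [2 1 4 3 5]
  step 3: s2^-1 swaps positions 2,3 -> [2 4 1 3 5]
  step 4: s4^-1 swaps positions 4,5 -> [2 4 1 5 3]
  step 5: s1^-1 swaps positions 1,2 -> [4 2 1 5 3]
  step 6: s4 swaps positions 4,5 -> [4 2 1 3 5]
  step 7: s1 swaps positions 1,2 -> [2 4 1 3 5]
  step 8: s3 swaps positions 3,4 -> [2 4 3 1 5]
  step 9: s4 swaps positions 4,5 -> [2 4 3 5 1]
Final permutation (position -> original strand): [2 4 3 5 1]
Closure components = cycle count of this permutation = 2.

Answer: 2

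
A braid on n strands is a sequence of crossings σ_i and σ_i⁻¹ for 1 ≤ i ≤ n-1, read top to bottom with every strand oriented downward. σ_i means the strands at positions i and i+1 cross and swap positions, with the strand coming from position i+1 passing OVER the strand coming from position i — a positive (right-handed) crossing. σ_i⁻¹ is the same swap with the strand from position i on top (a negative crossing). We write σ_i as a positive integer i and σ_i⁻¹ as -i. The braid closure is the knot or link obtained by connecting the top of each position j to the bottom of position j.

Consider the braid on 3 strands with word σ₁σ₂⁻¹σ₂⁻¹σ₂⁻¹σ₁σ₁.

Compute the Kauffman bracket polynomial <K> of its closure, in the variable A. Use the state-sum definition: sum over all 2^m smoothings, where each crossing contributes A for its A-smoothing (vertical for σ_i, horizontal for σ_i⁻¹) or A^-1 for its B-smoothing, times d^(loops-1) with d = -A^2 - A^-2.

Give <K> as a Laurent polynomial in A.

-A^12 + A^8 - A^4 + 3 - A^-4 + A^-8 - A^-12

Derivation:
Braid: s1 s2^-1 s2^-1 s2^-1 s1 s1 on 3 strands, 6 crossings.
Writhe w = (#positive) - (#negative) = 3 - 3 = 0.
State-sum expansion of <K>. There are 2^6 = 64 states.
For each crossing: s=0 is the vertical smoothing, s=1 horizontal. Crossing k contributes A^(sign_k * (1 - 2*s_k)); loop factor d = -A^2 - A^-2.
Tabulate the states by total A-exponent and number of loops L (A-exp: L × count):
  A^6: L=4 ×1
  A^4: L=3 ×6
  A^2: L=2 ×12, L=4 ×3
  A^0: L=1 ×9, L=3 ×10, L=5 ×1
  A^-2: L=2 ×12, L=4 ×3
  A^-4: L=3 ×6
  A^-6: L=4 ×1
Each group contributes A^e * Σ count * d^(L-1):
Powers of d = -A^2 - A^-2: d^2 = A^4 + 2 + A^-4; d^3 = -A^6 - 3*A^2 - 3*A^-2 - A^-6; d^4 = A^8 + 4*A^4 + 6 + 4*A^-4 + A^-8.
  A^6 * (d^3) = -A^12 - 3*A^8 - 3*A^4 - 1
  A^4 * (6*d^2) = 6*A^8 + 12*A^4 + 6
  A^2 * (12*d + 3*d^3) = -3*A^8 - 21*A^4 - 21 - 3*A^-4
  A^0 * (9 + 10*d^2 + d^4) = A^8 + 14*A^4 + 35 + 14*A^-4 + A^-8
  A^-2 * (12*d + 3*d^3) = -3*A^4 - 21 - 21*A^-4 - 3*A^-8
  A^-4 * (6*d^2) = 6 + 12*A^-4 + 6*A^-8
  A^-6 * (d^3) = -1 - 3*A^-4 - 3*A^-8 - A^-12
Summing the groups: <K> = -A^12 + A^8 - A^4 + 3 - A^-4 + A^-8 - A^-12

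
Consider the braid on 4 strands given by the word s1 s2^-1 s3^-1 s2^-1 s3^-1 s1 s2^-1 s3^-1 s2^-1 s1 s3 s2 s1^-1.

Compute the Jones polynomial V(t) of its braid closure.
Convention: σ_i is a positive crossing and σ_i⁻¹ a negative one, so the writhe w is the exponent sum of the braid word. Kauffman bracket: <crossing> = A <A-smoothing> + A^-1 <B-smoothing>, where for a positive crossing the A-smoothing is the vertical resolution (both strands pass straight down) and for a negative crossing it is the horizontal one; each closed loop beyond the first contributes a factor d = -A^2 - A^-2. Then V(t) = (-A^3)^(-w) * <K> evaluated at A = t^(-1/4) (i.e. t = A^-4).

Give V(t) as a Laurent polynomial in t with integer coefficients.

The presented braid s1 s2^-1 s3^-1 s2^-1 s3^-1 s1 s2^-1 s3^-1 s2^-1 s1 s3 s2 s1^-1 on 4 strands reduces by inverse Markov moves (closure unchanged at each step):
  Deconjugate: the word is γ·β·γ⁻¹ with γ = s1 (prefix) and γ⁻¹ = s1^-1 (suffix); strip both.
  Deconjugate: the word is γ·β·γ⁻¹ with γ = s2^-1 (prefix) and γ⁻¹ = s2 (suffix); strip both.
  Deconjugate: the word is γ·β·γ⁻¹ with γ = s3^-1 (prefix) and γ⁻¹ = s3 (suffix); strip both.
Reduced to β = s2^-1 s3^-1 s1 s2^-1 s3^-1 s2^-1 s1 on 4 strands, 7 crossings.
Compute on β:
Braid: s2^-1 s3^-1 s1 s2^-1 s3^-1 s2^-1 s1 on 4 strands, 7 crossings.
Writhe w = (#positive) - (#negative) = 2 - 5 = -3.
Enumerate smoothing states for the bracket polynomial. There are 2^7 = 128 states.
Each crossing splits two ways (0=vertical, 1=horizontal). The state's weight is A^(#A-smoothings - #B-smoothings) * d^(loops - 1).
Tabulate the states by total A-exponent and number of loops L (A-exp: L × count):
  A^7: L=3 ×1
  A^5: L=2 ×4, L=4 ×3
  A^3: L=1 ×5, L=3 ×15, L=5 ×1
  A^1: L=2 ×29, L=4 ×6
  A^-1: L=1 ×16, L=3 ×19
  A^-3: L=2 ×18, L=4 ×3
  A^-5: L=3 ×7
  A^-7: L=4 ×1
Each group contributes A^e * Σ count * d^(L-1):
Powers of d = -A^2 - A^-2: d^2 = A^4 + 2 + A^-4; d^3 = -A^6 - 3*A^2 - 3*A^-2 - A^-6; d^4 = A^8 + 4*A^4 + 6 + 4*A^-4 + A^-8.
  A^7 * (d^2) = A^11 + 2*A^7 + A^3
  A^5 * (4*d + 3*d^3) = -3*A^11 - 13*A^7 - 13*A^3 - 3*A^-1
  A^3 * (5 + 15*d^2 + d^4) = A^11 + 19*A^7 + 41*A^3 + 19*A^-1 + A^-5
  A^1 * (29*d + 6*d^3) = -6*A^7 - 47*A^3 - 47*A^-1 - 6*A^-5
  A^-1 * (16 + 19*d^2) = 19*A^3 + 54*A^-1 + 19*A^-5
  A^-3 * (18*d + 3*d^3) = -3*A^3 - 27*A^-1 - 27*A^-5 - 3*A^-9
  A^-5 * (7*d^2) = 7*A^-1 + 14*A^-5 + 7*A^-9
  A^-7 * (d^3) = -A^-1 - 3*A^-5 - 3*A^-9 - A^-13
Summing the groups: <K> = -A^11 + 2*A^7 - 2*A^3 + 2*A^-1 - 2*A^-5 + A^-9 - A^-13
Normalise by the writhe: (-A^3)^(-w) = (-A^3)^(3) = -A^9, so f(A) = -A^9 * <K> = A^20 - 2*A^16 + 2*A^12 - 2*A^8 + 2*A^4 - 1 + A^-4.
Substitute A = t^(-1/4), i.e. A^e → t^(-e/4): V(t) = t - 1 + 2*t^-1 - 2*t^-2 + 2*t^-3 - 2*t^-4 + t^-5

Answer: t - 1 + 2*t^-1 - 2*t^-2 + 2*t^-3 - 2*t^-4 + t^-5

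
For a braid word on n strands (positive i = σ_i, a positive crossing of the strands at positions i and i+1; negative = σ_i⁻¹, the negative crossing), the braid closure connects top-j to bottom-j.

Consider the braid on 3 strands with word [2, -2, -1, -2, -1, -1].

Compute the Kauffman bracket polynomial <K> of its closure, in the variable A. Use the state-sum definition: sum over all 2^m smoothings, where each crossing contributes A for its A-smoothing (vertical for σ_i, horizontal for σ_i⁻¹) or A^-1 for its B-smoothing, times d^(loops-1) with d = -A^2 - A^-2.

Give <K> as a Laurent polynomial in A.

-A^4 + 1 + A^-8

Derivation:
First cancel adjacent σ_i σ_i⁻¹ pairs (Reidemeister II — same braid, same closure): s2 s2^-1 s1^-1 s2^-1 s1^-1 s1^-1 → s1^-1 s2^-1 s1^-1 s1^-1.
Braid: s1^-1 s2^-1 s1^-1 s1^-1 on 3 strands, 4 crossings.
Writhe w = (#positive) - (#negative) = 0 - 4 = -4.
Enumerate smoothing states for the bracket polynomial. There are 2^4 = 16 states.
Each crossing splits two ways (0=vertical, 1=horizontal). The state's weight is A^(#A-smoothings - #B-smoothings) * d^(loops - 1).
  state 0000: A-exp=-4, loops=3, term = A^-4 * d^2
  state 0001: A-exp=-2, loops=2, term = A^-2 * d^1
  state 0010: A-exp=-2, loops=2, term = A^-2 * d^1
  state 0011: A-exp=+0, loops=3, term = A^0 * d^2
  state 0100: A-exp=-2, loops=2, term = A^-2 * d^1
  state 0101: A-exp=+0, loops=1, term = A^0 * d^0
  state 0110: A-exp=+0, loops=1, term = A^0 * d^0
  state 0111: A-exp=+2, loops=2, term = A^2 * d^1
  state 1000: A-exp=-2, loops=2, term = A^-2 * d^1
  state 1001: A-exp=+0, loops=3, term = A^0 * d^2
  state 1010: A-exp=+0, loops=3, term = A^0 * d^2
  state 1011: A-exp=+2, loops=4, term = A^2 * d^3
  state 1100: A-exp=+0, loops=1, term = A^0 * d^0
  state 1101: A-exp=+2, loops=2, term = A^2 * d^1
  state 1110: A-exp=+2, loops=2, term = A^2 * d^1
  state 1111: A-exp=+4, loops=3, term = A^4 * d^2
Collect the terms by A-exponent (count of states per loop number):
Powers of d = -A^2 - A^-2: d^2 = A^4 + 2 + A^-4; d^3 = -A^6 - 3*A^2 - 3*A^-2 - A^-6.
  A^4 * (d^2) = A^8 + 2*A^4 + 1
  A^2 * (3*d + d^3) = -A^8 - 6*A^4 - 6 - A^-4
  A^0 * (3 + 3*d^2) = 3*A^4 + 9 + 3*A^-4
  A^-2 * (4*d) = -4 - 4*A^-4
  A^-4 * (d^2) = 1 + 2*A^-4 + A^-8
Summing the groups: <K> = -A^4 + 1 + A^-8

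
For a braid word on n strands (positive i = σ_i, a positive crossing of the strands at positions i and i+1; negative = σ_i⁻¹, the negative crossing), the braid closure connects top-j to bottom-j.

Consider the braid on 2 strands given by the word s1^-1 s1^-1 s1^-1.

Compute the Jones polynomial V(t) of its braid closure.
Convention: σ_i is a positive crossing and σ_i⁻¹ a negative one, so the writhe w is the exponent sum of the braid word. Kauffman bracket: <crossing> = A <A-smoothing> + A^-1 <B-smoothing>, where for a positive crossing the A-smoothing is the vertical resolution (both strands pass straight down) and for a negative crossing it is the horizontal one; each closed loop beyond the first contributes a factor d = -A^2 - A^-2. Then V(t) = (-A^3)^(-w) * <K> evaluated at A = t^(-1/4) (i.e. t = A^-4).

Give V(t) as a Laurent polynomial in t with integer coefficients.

t^-1 + t^-3 - t^-4

Derivation:
Braid: s1^-1 s1^-1 s1^-1 on 2 strands, 3 crossings.
Writhe w = (#positive) - (#negative) = 0 - 3 = -3.
Enumerate smoothing states for the bracket polynomial. There are 2^3 = 8 states.
Each crossing splits two ways (0=vertical, 1=horizontal). The state's weight is A^(#A-smoothings - #B-smoothings) * d^(loops - 1).
  state 000: A-exp=-3, loops=2, term = A^-3 * d^1
  state 001: A-exp=-1, loops=1, term = A^-1 * d^0
  state 010: A-exp=-1, loops=1, term = A^-1 * d^0
  state 011: A-exp=+1, loops=2, term = A^1 * d^1
  state 100: A-exp=-1, loops=1, term = A^-1 * d^0
  state 101: A-exp=+1, loops=2, term = A^1 * d^1
  state 110: A-exp=+1, loops=2, term = A^1 * d^1
  state 111: A-exp=+3, loops=3, term = A^3 * d^2
Collect the terms by A-exponent (count of states per loop number):
Powers of d = -A^2 - A^-2: d^2 = A^4 + 2 + A^-4.
  A^3 * (d^2) = A^7 + 2*A^3 + A^-1
  A^1 * (3*d) = -3*A^3 - 3*A^-1
  A^-1 * (3) = 3*A^-1
  A^-3 * (d) = -A^-1 - A^-5
Summing the groups: <K> = A^7 - A^3 - A^-5
Normalise by the writhe: (-A^3)^(-w) = (-A^3)^(3) = -A^9, so f(A) = -A^9 * <K> = -A^16 + A^12 + A^4.
Substitute A = t^(-1/4), i.e. A^e → t^(-e/4): V(t) = t^-1 + t^-3 - t^-4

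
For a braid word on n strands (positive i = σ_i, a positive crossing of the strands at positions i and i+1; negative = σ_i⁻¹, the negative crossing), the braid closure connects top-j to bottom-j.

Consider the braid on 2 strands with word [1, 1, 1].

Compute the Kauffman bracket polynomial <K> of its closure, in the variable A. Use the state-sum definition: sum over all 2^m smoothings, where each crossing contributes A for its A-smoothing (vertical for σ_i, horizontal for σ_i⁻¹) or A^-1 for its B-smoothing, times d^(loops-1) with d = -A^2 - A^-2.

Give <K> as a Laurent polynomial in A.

-A^5 - A^-3 + A^-7

Derivation:
Braid: s1 s1 s1 on 2 strands, 3 crossings.
Writhe w = (#positive) - (#negative) = 3 - 0 = 3.
Computing the Kauffman bracket via state sum. There are 2^3 = 8 states.
For each crossing: s=0 is the vertical smoothing, s=1 horizontal. Crossing k contributes A^(sign_k * (1 - 2*s_k)); loop factor d = -A^2 - A^-2.
  state 000: A-exp=+3, loops=2, term = A^3 * d^1
  state 001: A-exp=+1, loops=1, term = A^1 * d^0
  state 010: A-exp=+1, loops=1, term = A^1 * d^0
  state 011: A-exp=-1, loops=2, term = A^-1 * d^1
  state 100: A-exp=+1, loops=1, term = A^1 * d^0
  state 101: A-exp=-1, loops=2, term = A^-1 * d^1
  state 110: A-exp=-1, loops=2, term = A^-1 * d^1
  state 111: A-exp=-3, loops=3, term = A^-3 * d^2
Collect the terms by A-exponent (count of states per loop number):
Powers of d = -A^2 - A^-2: d^2 = A^4 + 2 + A^-4.
  A^3 * (d) = -A^5 - A
  A^1 * (3) = 3*A
  A^-1 * (3*d) = -3*A - 3*A^-3
  A^-3 * (d^2) = A + 2*A^-3 + A^-7
Summing the groups: <K> = -A^5 - A^-3 + A^-7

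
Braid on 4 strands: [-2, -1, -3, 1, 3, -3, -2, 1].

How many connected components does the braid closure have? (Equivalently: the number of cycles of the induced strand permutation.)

2

Derivation:
Track the strand permutation on 4 strands, starting from identity.
  step 1: s2^-1 swaps positions 2,3 -> [1 3 2 4]
  step 2: s1^-1 swaps positions 1,2 -> [3 1 2 4]
  step 3: s3^-1 swaps positions 3,4 -> [3 1 4 2]
  step 4: s1 swaps positions 1,2 -> [1 3 4 2]
  step 5: s3 swaps positions 3,4 -> [1 3 2 4]
  step 6: s3^-1 swaps positions 3,4 -> [1 3 4 2]
  step 7: s2^-1 swaps positions 2,3 -> [1 4 3 2]
  step 8: s1 swaps positions 1,2 -> [4 1 3 2]
Final permutation (position -> original strand): [4 1 3 2]
Closure components = cycle count of this permutation = 2.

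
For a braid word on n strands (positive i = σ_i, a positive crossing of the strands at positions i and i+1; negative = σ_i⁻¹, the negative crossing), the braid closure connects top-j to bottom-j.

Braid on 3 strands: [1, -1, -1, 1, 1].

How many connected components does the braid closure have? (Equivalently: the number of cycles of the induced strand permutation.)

2

Derivation:
Track the strand permutation on 3 strands, starting from identity.
  step 1: s1 swaps positions 1,2 -> [2 1 3]
  step 2: s1^-1 swaps positions 1,2 -> [1 2 3]
  step 3: s1^-1 swaps positions 1,2 -> [2 1 3]
  step 4: s1 swaps positions 1,2 -> [1 2 3]
  step 5: s1 swaps positions 1,2 -> [2 1 3]
Final permutation (position -> original strand): [2 1 3]
Closure components = cycle count of this permutation = 2.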